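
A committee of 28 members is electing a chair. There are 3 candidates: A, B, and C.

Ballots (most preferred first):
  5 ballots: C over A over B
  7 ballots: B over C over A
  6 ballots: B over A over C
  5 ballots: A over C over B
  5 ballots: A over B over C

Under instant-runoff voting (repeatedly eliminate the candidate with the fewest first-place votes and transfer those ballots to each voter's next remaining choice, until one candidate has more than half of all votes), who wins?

A

Round 1: A 10, B 13, C 5. C eliminated.
Round 2: A 15, B 13. A has a majority (≥15).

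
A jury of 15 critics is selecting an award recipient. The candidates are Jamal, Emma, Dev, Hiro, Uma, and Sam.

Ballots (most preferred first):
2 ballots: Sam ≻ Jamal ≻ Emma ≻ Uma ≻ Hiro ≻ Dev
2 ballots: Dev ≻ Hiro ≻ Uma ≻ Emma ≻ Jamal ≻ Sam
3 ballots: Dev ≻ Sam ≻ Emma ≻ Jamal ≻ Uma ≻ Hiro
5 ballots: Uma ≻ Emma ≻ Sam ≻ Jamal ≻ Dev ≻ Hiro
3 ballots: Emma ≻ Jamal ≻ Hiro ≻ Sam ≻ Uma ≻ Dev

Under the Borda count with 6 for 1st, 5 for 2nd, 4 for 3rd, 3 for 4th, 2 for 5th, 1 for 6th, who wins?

Emma

Jamal: 2×5 + 2×2 + 3×3 + 5×3 + 3×5 = 53
Emma: 2×4 + 2×3 + 3×4 + 5×5 + 3×6 = 69
Dev: 2×1 + 2×6 + 3×6 + 5×2 + 3×1 = 45
Hiro: 2×2 + 2×5 + 3×1 + 5×1 + 3×4 = 34
Uma: 2×3 + 2×4 + 3×2 + 5×6 + 3×2 = 56
Sam: 2×6 + 2×1 + 3×5 + 5×4 + 3×3 = 58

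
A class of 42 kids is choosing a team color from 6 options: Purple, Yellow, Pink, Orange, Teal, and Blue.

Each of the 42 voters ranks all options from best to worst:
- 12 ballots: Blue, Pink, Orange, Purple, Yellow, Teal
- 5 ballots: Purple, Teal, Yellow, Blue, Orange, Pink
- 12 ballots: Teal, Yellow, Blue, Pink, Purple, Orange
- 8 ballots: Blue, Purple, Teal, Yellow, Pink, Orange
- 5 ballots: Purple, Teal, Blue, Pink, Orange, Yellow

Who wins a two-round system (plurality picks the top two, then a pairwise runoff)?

Teal

Round 1 first-place votes: Purple 10, Yellow 0, Pink 0, Orange 0, Teal 12, Blue 20. Blue and Teal advance.
Runoff: Blue is ranked above Teal on 20 ballots, Teal above Blue on 22.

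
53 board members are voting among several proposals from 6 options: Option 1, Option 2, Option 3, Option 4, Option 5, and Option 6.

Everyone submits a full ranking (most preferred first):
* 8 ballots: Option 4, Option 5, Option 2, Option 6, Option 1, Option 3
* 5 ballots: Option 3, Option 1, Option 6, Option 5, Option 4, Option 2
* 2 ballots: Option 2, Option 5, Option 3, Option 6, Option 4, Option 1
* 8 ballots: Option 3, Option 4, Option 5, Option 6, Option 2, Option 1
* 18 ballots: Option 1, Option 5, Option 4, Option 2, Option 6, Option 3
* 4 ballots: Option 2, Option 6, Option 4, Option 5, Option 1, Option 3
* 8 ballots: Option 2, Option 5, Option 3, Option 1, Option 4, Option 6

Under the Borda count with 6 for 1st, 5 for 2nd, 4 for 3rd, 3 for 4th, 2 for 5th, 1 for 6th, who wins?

Option 1: 8×2 + 5×5 + 2×1 + 8×1 + 18×6 + 4×2 + 8×3 = 191
Option 2: 8×4 + 5×1 + 2×6 + 8×2 + 18×3 + 4×6 + 8×6 = 191
Option 3: 8×1 + 5×6 + 2×4 + 8×6 + 18×1 + 4×1 + 8×4 = 148
Option 4: 8×6 + 5×2 + 2×2 + 8×5 + 18×4 + 4×4 + 8×2 = 206
Option 5: 8×5 + 5×3 + 2×5 + 8×4 + 18×5 + 4×3 + 8×5 = 239
Option 6: 8×3 + 5×4 + 2×3 + 8×3 + 18×2 + 4×5 + 8×1 = 138

Option 5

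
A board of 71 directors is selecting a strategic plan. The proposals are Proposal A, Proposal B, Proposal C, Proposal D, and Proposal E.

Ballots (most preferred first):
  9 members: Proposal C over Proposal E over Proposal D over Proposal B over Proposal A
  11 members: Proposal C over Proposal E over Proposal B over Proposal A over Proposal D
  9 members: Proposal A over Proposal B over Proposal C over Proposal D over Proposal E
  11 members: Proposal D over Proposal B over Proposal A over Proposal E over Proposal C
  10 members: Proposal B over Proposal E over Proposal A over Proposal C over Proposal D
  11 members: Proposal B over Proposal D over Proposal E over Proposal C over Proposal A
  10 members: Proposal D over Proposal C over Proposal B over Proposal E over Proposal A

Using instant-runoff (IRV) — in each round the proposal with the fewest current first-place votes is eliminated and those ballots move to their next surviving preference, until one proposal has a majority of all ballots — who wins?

Round 1: Proposal A 9, Proposal B 21, Proposal C 20, Proposal D 21, Proposal E 0. Proposal E eliminated.
Round 2: Proposal A 9, Proposal B 21, Proposal C 20, Proposal D 21. Proposal A eliminated.
Round 3: Proposal B 30, Proposal C 20, Proposal D 21. Proposal C eliminated.
Round 4: Proposal B 41, Proposal D 30. Proposal B has a majority (≥36).

Proposal B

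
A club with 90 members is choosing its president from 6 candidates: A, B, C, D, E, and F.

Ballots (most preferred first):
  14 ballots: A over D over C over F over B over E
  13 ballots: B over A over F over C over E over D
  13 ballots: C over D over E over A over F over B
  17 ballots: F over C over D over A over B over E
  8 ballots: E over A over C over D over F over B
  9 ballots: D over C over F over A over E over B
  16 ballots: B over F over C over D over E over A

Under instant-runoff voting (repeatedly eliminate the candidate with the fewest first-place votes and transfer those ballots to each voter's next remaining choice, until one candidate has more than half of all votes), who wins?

C

Round 1: A 14, B 29, C 13, D 9, E 8, F 17. E eliminated.
Round 2: A 22, B 29, C 13, D 9, F 17. D eliminated.
Round 3: A 22, B 29, C 22, F 17. F eliminated.
Round 4: A 22, B 29, C 39. A eliminated.
Round 5: B 29, C 61. C has a majority (≥46).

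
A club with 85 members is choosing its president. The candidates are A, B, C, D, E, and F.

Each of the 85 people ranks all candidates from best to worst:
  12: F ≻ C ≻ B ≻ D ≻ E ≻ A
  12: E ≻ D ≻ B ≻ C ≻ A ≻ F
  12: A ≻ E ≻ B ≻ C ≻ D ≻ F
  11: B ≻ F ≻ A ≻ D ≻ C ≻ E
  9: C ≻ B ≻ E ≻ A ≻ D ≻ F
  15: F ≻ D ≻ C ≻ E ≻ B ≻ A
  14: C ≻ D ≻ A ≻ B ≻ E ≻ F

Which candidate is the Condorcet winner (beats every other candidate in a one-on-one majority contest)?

C vs A: 62–23
C vs B: 50–35
C vs D: 47–38
C vs E: 61–24
C vs F: 47–38
C beats every other candidate.

C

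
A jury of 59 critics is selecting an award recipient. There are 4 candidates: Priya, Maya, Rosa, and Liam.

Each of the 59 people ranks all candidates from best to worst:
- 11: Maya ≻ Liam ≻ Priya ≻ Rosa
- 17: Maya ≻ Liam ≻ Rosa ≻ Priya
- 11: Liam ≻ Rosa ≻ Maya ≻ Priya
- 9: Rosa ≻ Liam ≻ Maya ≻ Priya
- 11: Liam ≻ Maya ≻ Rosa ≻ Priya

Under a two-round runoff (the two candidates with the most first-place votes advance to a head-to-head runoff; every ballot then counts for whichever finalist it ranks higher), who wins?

Liam

Round 1 first-place votes: Priya 0, Maya 28, Rosa 9, Liam 22. Maya and Liam advance.
Runoff: Maya is ranked above Liam on 28 ballots, Liam above Maya on 31.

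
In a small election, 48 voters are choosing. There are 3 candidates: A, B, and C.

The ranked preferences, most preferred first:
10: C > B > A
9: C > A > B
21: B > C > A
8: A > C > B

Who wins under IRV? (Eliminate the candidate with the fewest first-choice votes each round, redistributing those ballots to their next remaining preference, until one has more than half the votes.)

C

Round 1: A 8, B 21, C 19. A eliminated.
Round 2: B 21, C 27. C has a majority (≥25).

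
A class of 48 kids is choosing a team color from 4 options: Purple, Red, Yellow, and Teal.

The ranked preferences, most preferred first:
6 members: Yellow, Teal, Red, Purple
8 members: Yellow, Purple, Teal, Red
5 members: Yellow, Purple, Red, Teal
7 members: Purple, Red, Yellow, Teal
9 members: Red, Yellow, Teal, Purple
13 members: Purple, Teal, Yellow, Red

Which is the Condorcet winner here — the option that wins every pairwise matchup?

Yellow

Yellow vs Purple: 28–20
Yellow vs Red: 32–16
Yellow vs Teal: 35–13
Yellow beats every other option.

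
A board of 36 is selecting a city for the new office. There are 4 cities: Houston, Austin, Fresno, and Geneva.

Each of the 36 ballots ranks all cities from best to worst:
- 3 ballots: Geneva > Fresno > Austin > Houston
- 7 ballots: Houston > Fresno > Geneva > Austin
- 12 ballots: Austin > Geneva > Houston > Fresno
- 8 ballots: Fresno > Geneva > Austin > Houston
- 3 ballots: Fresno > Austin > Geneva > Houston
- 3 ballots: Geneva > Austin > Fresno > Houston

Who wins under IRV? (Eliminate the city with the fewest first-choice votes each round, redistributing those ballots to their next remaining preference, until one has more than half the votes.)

Fresno

Round 1: Houston 7, Austin 12, Fresno 11, Geneva 6. Geneva eliminated.
Round 2: Houston 7, Austin 15, Fresno 14. Houston eliminated.
Round 3: Austin 15, Fresno 21. Fresno has a majority (≥19).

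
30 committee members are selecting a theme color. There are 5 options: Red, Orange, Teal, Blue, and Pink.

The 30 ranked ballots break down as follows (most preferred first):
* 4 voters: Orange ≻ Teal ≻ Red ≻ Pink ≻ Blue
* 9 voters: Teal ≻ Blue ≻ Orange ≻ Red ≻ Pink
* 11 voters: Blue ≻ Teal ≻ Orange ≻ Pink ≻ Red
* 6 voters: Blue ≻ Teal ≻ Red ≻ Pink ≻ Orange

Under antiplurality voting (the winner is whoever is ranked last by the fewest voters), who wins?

Teal

Last-place votes: Red 11, Orange 6, Teal 0, Blue 4, Pink 9.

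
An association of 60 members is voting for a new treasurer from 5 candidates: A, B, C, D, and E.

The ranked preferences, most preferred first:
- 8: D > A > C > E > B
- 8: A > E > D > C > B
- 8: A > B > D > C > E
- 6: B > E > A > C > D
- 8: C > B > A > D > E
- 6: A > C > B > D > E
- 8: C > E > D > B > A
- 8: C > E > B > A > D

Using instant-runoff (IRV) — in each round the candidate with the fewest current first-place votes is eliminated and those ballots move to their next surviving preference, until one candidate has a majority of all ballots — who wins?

Round 1: A 22, B 6, C 24, D 8, E 0. E eliminated.
Round 2: A 22, B 6, C 24, D 8. B eliminated.
Round 3: A 28, C 24, D 8. D eliminated.
Round 4: A 36, C 24. A has a majority (≥31).

A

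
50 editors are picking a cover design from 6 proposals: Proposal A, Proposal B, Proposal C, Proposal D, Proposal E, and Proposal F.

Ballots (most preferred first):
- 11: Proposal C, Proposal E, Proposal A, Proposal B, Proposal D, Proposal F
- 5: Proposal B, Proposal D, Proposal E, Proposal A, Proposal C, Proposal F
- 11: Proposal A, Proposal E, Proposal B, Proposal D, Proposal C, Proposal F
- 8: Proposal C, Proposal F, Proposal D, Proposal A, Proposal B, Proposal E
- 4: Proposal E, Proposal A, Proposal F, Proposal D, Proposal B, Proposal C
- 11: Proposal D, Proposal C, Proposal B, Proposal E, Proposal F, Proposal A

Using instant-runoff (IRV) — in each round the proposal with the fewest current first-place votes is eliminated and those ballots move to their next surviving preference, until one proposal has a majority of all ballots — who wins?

Round 1: Proposal A 11, Proposal B 5, Proposal C 19, Proposal D 11, Proposal E 4, Proposal F 0. Proposal F eliminated.
Round 2: Proposal A 11, Proposal B 5, Proposal C 19, Proposal D 11, Proposal E 4. Proposal E eliminated.
Round 3: Proposal A 15, Proposal B 5, Proposal C 19, Proposal D 11. Proposal B eliminated.
Round 4: Proposal A 15, Proposal C 19, Proposal D 16. Proposal A eliminated.
Round 5: Proposal C 19, Proposal D 31. Proposal D has a majority (≥26).

Proposal D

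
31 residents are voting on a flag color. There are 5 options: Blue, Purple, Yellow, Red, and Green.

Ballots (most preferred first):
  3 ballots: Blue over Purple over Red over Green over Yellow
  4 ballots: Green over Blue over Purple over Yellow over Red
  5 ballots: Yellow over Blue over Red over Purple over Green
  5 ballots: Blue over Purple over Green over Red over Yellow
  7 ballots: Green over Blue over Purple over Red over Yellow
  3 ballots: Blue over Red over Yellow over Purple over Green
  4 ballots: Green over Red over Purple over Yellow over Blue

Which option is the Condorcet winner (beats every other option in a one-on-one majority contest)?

Blue vs Purple: 27–4
Blue vs Yellow: 22–9
Blue vs Red: 27–4
Blue vs Green: 16–15
Blue beats every other option.

Blue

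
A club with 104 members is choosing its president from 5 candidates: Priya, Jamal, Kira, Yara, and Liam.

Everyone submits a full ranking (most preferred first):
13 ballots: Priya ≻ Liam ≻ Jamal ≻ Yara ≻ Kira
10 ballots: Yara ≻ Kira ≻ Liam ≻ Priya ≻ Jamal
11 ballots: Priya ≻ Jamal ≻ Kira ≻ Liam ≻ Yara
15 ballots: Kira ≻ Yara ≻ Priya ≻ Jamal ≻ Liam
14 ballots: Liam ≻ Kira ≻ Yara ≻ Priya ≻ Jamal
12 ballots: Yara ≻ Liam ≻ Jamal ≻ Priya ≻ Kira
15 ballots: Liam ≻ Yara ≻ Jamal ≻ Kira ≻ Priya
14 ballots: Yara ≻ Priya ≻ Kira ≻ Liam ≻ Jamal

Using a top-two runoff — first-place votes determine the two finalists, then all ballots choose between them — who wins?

Round 1 first-place votes: Priya 24, Jamal 0, Kira 15, Yara 36, Liam 29. Yara and Liam advance.
Runoff: Yara is ranked above Liam on 51 ballots, Liam above Yara on 53.

Liam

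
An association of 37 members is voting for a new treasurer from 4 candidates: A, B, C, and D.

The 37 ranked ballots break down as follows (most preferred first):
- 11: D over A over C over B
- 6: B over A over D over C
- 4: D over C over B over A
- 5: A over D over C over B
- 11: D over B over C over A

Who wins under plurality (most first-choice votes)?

D

First-place votes: A 5, B 6, C 0, D 26.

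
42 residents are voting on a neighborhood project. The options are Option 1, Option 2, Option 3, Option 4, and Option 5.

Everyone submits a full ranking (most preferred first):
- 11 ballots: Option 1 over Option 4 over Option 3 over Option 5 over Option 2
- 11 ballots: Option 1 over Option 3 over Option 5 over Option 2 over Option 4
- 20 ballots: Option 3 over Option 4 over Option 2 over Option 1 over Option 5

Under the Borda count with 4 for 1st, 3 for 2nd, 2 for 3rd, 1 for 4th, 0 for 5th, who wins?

Option 3

Option 1: 11×4 + 11×4 + 20×1 = 108
Option 2: 11×0 + 11×1 + 20×2 = 51
Option 3: 11×2 + 11×3 + 20×4 = 135
Option 4: 11×3 + 11×0 + 20×3 = 93
Option 5: 11×1 + 11×2 + 20×0 = 33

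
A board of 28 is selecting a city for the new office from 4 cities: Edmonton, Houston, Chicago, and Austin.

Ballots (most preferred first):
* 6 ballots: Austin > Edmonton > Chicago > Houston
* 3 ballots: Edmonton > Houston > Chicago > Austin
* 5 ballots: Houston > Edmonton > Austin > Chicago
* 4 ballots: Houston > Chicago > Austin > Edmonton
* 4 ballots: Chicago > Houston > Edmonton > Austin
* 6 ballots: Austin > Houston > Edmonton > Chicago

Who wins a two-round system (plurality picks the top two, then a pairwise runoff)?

Round 1 first-place votes: Edmonton 3, Houston 9, Chicago 4, Austin 12. Austin and Houston advance.
Runoff: Austin is ranked above Houston on 12 ballots, Houston above Austin on 16.

Houston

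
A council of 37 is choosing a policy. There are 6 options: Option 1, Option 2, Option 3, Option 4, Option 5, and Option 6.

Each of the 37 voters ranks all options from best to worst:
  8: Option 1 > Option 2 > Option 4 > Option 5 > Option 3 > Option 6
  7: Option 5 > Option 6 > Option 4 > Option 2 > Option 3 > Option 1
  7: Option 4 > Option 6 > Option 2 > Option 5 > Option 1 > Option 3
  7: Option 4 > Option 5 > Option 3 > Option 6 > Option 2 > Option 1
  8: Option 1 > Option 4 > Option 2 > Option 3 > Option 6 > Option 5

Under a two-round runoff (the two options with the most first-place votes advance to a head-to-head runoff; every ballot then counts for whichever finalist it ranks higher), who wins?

Round 1 first-place votes: Option 1 16, Option 2 0, Option 3 0, Option 4 14, Option 5 7, Option 6 0. Option 1 and Option 4 advance.
Runoff: Option 1 is ranked above Option 4 on 16 ballots, Option 4 above Option 1 on 21.

Option 4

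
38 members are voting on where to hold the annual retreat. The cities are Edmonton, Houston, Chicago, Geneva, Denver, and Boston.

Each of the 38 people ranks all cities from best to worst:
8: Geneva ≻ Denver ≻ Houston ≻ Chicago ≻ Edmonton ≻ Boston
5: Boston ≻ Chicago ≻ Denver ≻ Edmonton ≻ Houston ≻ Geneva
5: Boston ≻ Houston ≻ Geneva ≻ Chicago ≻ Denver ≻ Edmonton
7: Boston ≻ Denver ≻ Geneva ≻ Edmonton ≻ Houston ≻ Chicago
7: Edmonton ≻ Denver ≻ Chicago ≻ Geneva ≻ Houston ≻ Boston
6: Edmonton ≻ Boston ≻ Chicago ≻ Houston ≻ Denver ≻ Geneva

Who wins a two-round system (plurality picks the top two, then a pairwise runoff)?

Round 1 first-place votes: Edmonton 13, Houston 0, Chicago 0, Geneva 8, Denver 0, Boston 17. Boston and Edmonton advance.
Runoff: Boston is ranked above Edmonton on 17 ballots, Edmonton above Boston on 21.

Edmonton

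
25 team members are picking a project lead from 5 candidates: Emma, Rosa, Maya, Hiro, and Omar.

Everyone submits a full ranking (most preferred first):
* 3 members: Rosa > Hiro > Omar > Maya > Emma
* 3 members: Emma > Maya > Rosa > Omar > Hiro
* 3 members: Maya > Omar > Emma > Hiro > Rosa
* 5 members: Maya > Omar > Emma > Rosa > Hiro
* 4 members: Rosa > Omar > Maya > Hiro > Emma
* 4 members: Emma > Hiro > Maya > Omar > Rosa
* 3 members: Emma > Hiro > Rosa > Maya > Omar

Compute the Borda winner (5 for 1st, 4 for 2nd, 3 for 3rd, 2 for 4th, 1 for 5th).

Emma: 3×1 + 3×5 + 3×3 + 5×3 + 4×1 + 4×5 + 3×5 = 81
Rosa: 3×5 + 3×3 + 3×1 + 5×2 + 4×5 + 4×1 + 3×3 = 70
Maya: 3×2 + 3×4 + 3×5 + 5×5 + 4×3 + 4×3 + 3×2 = 88
Hiro: 3×4 + 3×1 + 3×2 + 5×1 + 4×2 + 4×4 + 3×4 = 62
Omar: 3×3 + 3×2 + 3×4 + 5×4 + 4×4 + 4×2 + 3×1 = 74

Maya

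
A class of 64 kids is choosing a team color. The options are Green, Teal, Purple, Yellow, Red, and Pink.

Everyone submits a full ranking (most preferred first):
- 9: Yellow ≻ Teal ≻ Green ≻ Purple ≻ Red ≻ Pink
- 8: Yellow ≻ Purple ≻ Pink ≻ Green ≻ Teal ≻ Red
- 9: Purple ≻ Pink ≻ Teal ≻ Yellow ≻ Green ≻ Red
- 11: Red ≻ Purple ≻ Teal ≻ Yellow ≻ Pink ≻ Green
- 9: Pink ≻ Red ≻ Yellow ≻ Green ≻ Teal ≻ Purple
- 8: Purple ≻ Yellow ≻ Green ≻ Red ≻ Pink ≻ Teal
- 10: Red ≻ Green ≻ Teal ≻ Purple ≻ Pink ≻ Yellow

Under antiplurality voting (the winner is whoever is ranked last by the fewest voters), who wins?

Last-place votes: Green 11, Teal 8, Purple 9, Yellow 10, Red 17, Pink 9.

Teal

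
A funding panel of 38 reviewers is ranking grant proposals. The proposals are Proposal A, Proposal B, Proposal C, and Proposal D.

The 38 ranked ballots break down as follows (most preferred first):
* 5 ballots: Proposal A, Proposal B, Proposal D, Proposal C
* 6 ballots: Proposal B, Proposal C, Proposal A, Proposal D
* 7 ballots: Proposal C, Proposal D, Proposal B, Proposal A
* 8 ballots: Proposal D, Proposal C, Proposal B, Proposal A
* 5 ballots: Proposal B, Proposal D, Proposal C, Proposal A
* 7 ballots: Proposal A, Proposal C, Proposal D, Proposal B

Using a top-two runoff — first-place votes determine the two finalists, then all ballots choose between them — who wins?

Proposal B

Round 1 first-place votes: Proposal A 12, Proposal B 11, Proposal C 7, Proposal D 8. Proposal A and Proposal B advance.
Runoff: Proposal A is ranked above Proposal B on 12 ballots, Proposal B above Proposal A on 26.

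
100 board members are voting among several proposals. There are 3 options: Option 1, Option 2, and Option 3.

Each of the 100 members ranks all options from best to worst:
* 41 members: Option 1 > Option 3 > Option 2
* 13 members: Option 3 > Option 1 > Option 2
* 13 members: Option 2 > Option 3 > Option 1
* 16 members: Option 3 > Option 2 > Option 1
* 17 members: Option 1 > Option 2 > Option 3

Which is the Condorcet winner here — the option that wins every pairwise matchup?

Option 1 vs Option 2: 71–29
Option 1 vs Option 3: 58–42
Option 1 beats every other option.

Option 1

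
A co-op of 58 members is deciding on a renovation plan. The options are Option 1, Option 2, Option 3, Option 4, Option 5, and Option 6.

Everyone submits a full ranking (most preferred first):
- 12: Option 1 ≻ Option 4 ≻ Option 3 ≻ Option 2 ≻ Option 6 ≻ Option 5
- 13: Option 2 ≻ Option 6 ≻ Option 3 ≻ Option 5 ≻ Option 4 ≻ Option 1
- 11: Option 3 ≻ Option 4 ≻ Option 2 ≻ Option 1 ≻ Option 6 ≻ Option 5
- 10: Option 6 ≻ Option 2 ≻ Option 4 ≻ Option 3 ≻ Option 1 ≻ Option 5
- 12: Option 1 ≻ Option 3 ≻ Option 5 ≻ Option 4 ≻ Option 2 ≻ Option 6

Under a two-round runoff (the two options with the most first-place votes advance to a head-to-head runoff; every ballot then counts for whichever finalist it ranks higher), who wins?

Option 2

Round 1 first-place votes: Option 1 24, Option 2 13, Option 3 11, Option 4 0, Option 5 0, Option 6 10. Option 1 and Option 2 advance.
Runoff: Option 1 is ranked above Option 2 on 24 ballots, Option 2 above Option 1 on 34.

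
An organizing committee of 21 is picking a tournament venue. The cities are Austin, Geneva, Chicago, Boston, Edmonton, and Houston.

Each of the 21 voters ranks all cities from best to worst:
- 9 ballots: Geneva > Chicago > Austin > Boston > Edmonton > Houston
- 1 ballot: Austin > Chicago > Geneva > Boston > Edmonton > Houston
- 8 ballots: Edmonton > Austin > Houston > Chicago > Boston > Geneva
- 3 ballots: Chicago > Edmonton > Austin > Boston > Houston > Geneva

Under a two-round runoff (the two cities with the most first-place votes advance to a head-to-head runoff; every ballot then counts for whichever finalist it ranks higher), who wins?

Edmonton

Round 1 first-place votes: Austin 1, Geneva 9, Chicago 3, Boston 0, Edmonton 8, Houston 0. Geneva and Edmonton advance.
Runoff: Geneva is ranked above Edmonton on 10 ballots, Edmonton above Geneva on 11.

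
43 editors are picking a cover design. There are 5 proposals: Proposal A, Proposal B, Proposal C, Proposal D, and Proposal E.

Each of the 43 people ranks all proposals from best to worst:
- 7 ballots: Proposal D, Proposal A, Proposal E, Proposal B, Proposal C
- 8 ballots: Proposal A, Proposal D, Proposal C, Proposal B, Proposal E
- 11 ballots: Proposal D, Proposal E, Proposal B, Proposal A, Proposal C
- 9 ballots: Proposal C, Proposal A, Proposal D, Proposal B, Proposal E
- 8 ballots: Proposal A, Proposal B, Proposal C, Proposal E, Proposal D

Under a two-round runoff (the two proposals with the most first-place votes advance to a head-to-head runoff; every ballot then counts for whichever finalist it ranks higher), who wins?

Round 1 first-place votes: Proposal A 16, Proposal B 0, Proposal C 9, Proposal D 18, Proposal E 0. Proposal D and Proposal A advance.
Runoff: Proposal D is ranked above Proposal A on 18 ballots, Proposal A above Proposal D on 25.

Proposal A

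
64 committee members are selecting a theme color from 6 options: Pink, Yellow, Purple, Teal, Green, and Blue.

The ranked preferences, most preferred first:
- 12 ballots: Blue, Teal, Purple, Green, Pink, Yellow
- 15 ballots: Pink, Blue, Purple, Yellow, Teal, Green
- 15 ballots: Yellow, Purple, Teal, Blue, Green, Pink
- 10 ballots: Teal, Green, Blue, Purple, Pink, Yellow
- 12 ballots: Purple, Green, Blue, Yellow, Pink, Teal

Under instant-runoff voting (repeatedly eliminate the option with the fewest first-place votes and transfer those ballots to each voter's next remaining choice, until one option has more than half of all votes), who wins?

Blue

Round 1: Pink 15, Yellow 15, Purple 12, Teal 10, Green 0, Blue 12. Green eliminated.
Round 2: Pink 15, Yellow 15, Purple 12, Teal 10, Blue 12. Teal eliminated.
Round 3: Pink 15, Yellow 15, Purple 12, Blue 22. Purple eliminated.
Round 4: Pink 15, Yellow 15, Blue 34. Blue has a majority (≥33).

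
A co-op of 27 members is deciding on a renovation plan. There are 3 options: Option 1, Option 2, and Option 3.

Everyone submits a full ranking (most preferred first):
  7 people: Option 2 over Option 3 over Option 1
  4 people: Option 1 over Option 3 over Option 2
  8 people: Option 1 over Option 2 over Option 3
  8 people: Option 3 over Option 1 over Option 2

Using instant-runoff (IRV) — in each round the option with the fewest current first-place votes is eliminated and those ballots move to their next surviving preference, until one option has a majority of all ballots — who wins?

Round 1: Option 1 12, Option 2 7, Option 3 8. Option 2 eliminated.
Round 2: Option 1 12, Option 3 15. Option 3 has a majority (≥14).

Option 3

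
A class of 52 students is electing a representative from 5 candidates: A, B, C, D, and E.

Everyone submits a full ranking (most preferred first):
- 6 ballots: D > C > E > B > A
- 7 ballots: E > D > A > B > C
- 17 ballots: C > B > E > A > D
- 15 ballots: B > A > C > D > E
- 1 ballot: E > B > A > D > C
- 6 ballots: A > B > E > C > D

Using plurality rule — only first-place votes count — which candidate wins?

C

First-place votes: A 6, B 15, C 17, D 6, E 8.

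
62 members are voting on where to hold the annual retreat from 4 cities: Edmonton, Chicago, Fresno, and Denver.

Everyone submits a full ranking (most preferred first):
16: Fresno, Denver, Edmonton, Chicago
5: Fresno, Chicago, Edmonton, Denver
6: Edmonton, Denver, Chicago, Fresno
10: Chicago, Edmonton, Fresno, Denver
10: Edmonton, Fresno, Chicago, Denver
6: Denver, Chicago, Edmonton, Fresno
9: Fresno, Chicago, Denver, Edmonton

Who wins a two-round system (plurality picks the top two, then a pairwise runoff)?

Round 1 first-place votes: Edmonton 16, Chicago 10, Fresno 30, Denver 6. Fresno and Edmonton advance.
Runoff: Fresno is ranked above Edmonton on 30 ballots, Edmonton above Fresno on 32.

Edmonton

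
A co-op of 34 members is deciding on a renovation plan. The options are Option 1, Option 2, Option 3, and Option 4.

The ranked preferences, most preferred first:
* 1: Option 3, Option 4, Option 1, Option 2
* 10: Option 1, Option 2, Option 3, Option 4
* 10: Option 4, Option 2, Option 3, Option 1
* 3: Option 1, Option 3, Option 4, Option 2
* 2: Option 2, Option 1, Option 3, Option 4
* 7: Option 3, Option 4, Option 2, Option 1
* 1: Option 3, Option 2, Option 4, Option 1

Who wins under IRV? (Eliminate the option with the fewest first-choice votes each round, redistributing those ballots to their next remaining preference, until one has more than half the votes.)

Option 4

Round 1: Option 1 13, Option 2 2, Option 3 9, Option 4 10. Option 2 eliminated.
Round 2: Option 1 15, Option 3 9, Option 4 10. Option 3 eliminated.
Round 3: Option 1 15, Option 4 19. Option 4 has a majority (≥18).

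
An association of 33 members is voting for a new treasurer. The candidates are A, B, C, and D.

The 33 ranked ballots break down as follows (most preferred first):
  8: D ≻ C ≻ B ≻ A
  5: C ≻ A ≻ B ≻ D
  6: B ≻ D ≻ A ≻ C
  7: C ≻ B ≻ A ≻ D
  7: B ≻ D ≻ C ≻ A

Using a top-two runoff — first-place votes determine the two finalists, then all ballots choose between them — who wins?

Round 1 first-place votes: A 0, B 13, C 12, D 8. B and C advance.
Runoff: B is ranked above C on 13 ballots, C above B on 20.

C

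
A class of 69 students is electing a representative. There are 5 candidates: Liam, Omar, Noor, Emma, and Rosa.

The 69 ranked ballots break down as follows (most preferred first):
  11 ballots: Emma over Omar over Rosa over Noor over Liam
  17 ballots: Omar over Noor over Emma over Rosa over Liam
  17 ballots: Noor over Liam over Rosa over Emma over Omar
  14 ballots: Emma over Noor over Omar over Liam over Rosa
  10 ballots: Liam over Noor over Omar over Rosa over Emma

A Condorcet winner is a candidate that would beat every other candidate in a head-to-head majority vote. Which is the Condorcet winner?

Noor vs Liam: 59–10
Noor vs Omar: 41–28
Noor vs Emma: 44–25
Noor vs Rosa: 58–11
Noor beats every other candidate.

Noor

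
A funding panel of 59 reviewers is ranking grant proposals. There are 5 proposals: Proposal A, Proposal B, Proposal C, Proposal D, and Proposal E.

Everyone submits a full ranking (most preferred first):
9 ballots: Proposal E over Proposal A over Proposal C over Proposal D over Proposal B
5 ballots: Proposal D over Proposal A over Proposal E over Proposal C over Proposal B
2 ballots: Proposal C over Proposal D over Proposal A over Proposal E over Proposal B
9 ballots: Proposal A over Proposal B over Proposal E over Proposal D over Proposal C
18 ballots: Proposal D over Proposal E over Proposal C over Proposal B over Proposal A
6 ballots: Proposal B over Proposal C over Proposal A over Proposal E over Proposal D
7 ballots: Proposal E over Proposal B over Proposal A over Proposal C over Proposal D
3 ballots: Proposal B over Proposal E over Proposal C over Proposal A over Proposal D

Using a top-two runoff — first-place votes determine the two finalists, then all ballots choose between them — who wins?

Proposal E

Round 1 first-place votes: Proposal A 9, Proposal B 9, Proposal C 2, Proposal D 23, Proposal E 16. Proposal D and Proposal E advance.
Runoff: Proposal D is ranked above Proposal E on 25 ballots, Proposal E above Proposal D on 34.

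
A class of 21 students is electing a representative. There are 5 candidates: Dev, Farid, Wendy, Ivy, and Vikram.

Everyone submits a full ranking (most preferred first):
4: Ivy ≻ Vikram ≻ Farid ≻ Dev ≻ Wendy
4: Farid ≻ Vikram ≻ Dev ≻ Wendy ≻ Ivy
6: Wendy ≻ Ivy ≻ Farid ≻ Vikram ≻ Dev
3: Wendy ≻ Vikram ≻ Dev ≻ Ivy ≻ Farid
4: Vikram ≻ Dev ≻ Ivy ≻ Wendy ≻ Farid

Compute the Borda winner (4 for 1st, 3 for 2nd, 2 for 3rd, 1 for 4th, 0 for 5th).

Vikram

Dev: 4×1 + 4×2 + 6×0 + 3×2 + 4×3 = 30
Farid: 4×2 + 4×4 + 6×2 + 3×0 + 4×0 = 36
Wendy: 4×0 + 4×1 + 6×4 + 3×4 + 4×1 = 44
Ivy: 4×4 + 4×0 + 6×3 + 3×1 + 4×2 = 45
Vikram: 4×3 + 4×3 + 6×1 + 3×3 + 4×4 = 55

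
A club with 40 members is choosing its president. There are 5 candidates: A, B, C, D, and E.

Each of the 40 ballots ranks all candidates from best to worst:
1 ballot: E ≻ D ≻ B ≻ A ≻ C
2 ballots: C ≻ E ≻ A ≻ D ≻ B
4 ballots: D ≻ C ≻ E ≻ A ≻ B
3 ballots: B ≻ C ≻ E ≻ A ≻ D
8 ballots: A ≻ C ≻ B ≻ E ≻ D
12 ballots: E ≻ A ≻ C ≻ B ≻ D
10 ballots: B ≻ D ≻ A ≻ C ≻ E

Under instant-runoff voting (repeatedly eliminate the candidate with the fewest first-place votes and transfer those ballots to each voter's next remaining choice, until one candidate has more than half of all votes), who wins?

Round 1: A 8, B 13, C 2, D 4, E 13. C eliminated.
Round 2: A 8, B 13, D 4, E 15. D eliminated.
Round 3: A 8, B 13, E 19. A eliminated.
Round 4: B 21, E 19. B has a majority (≥21).

B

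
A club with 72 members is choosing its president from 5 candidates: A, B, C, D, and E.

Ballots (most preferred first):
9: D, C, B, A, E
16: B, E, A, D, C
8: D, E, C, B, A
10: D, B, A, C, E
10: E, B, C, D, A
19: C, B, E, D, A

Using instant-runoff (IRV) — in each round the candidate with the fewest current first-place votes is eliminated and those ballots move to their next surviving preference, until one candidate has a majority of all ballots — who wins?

Round 1: A 0, B 16, C 19, D 27, E 10. A eliminated.
Round 2: B 16, C 19, D 27, E 10. E eliminated.
Round 3: B 26, C 19, D 27. C eliminated.
Round 4: B 45, D 27. B has a majority (≥37).

B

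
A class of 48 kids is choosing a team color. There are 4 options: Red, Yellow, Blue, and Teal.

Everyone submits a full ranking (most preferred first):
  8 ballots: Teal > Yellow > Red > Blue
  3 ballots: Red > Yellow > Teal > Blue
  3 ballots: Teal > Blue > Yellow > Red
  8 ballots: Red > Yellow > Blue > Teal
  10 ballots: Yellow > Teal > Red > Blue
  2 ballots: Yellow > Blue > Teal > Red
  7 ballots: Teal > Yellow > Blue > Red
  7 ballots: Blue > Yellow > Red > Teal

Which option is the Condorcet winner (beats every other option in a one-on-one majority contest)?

Yellow vs Red: 37–11
Yellow vs Blue: 38–10
Yellow vs Teal: 30–18
Yellow beats every other option.

Yellow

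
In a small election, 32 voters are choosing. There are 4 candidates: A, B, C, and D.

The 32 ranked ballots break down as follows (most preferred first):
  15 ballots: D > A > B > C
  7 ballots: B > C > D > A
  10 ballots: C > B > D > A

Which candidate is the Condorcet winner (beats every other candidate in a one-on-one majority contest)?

B vs A: 17–15
B vs C: 22–10
B vs D: 17–15
B beats every other candidate.

B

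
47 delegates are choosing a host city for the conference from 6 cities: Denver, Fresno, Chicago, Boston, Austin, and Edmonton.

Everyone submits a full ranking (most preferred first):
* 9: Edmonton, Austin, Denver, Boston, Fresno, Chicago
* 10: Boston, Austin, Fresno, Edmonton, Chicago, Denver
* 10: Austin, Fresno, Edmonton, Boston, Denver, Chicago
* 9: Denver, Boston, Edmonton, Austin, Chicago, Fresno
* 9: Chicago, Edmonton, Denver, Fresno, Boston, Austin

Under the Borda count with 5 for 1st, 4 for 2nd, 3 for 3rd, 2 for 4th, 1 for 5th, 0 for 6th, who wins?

Edmonton

Denver: 9×3 + 10×0 + 10×1 + 9×5 + 9×3 = 109
Fresno: 9×1 + 10×3 + 10×4 + 9×0 + 9×2 = 97
Chicago: 9×0 + 10×1 + 10×0 + 9×1 + 9×5 = 64
Boston: 9×2 + 10×5 + 10×2 + 9×4 + 9×1 = 133
Austin: 9×4 + 10×4 + 10×5 + 9×2 + 9×0 = 144
Edmonton: 9×5 + 10×2 + 10×3 + 9×3 + 9×4 = 158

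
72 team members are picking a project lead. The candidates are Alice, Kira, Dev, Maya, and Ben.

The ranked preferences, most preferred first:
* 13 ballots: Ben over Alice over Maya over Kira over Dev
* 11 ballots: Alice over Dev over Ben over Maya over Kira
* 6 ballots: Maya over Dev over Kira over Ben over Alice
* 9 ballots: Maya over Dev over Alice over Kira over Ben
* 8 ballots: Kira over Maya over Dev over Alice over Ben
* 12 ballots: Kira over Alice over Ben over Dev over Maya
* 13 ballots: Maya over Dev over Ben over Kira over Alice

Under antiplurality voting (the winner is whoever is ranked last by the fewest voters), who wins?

Kira

Last-place votes: Alice 19, Kira 11, Dev 13, Maya 12, Ben 17.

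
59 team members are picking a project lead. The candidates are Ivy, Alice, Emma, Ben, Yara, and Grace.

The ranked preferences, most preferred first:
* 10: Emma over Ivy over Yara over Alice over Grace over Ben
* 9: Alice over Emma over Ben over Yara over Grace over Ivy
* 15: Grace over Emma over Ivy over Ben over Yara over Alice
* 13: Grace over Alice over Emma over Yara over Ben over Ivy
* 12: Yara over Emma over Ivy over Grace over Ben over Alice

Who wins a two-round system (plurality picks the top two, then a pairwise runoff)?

Round 1 first-place votes: Ivy 0, Alice 9, Emma 10, Ben 0, Yara 12, Grace 28. Grace and Yara advance.
Runoff: Grace is ranked above Yara on 28 ballots, Yara above Grace on 31.

Yara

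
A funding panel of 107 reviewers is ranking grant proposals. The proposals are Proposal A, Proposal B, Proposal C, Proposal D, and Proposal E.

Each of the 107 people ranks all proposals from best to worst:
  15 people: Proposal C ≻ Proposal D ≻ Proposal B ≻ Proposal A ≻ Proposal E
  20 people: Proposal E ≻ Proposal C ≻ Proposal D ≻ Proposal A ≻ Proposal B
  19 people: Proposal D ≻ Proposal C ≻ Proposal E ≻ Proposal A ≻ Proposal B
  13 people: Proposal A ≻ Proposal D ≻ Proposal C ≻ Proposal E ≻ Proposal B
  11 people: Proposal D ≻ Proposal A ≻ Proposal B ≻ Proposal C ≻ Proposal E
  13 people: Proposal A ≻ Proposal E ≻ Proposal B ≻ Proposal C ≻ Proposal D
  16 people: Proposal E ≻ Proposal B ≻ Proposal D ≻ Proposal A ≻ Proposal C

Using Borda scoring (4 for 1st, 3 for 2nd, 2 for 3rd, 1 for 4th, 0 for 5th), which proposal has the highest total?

Proposal A: 15×1 + 20×1 + 19×1 + 13×4 + 11×3 + 13×4 + 16×1 = 207
Proposal B: 15×2 + 20×0 + 19×0 + 13×0 + 11×2 + 13×2 + 16×3 = 126
Proposal C: 15×4 + 20×3 + 19×3 + 13×2 + 11×1 + 13×1 + 16×0 = 227
Proposal D: 15×3 + 20×2 + 19×4 + 13×3 + 11×4 + 13×0 + 16×2 = 276
Proposal E: 15×0 + 20×4 + 19×2 + 13×1 + 11×0 + 13×3 + 16×4 = 234

Proposal D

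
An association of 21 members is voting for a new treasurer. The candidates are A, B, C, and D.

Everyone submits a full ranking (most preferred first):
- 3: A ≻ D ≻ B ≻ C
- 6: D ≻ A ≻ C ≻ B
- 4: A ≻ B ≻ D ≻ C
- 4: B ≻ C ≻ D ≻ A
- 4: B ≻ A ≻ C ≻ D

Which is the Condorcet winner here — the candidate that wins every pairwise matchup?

A vs B: 13–8
A vs C: 17–4
A vs D: 11–10
A beats every other candidate.

A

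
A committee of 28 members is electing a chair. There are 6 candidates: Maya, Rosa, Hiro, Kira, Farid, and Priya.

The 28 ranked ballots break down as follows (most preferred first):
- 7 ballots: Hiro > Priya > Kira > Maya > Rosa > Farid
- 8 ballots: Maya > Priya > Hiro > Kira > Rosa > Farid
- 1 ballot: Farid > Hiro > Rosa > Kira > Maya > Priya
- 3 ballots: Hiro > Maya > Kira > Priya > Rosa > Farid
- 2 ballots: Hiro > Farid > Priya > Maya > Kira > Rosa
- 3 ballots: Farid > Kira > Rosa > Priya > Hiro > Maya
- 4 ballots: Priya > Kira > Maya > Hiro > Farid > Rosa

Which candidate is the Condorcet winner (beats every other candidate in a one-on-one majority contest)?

Priya vs Maya: 16–12
Priya vs Rosa: 24–4
Priya vs Hiro: 15–13
Priya vs Kira: 21–7
Priya vs Farid: 22–6
Priya beats every other candidate.

Priya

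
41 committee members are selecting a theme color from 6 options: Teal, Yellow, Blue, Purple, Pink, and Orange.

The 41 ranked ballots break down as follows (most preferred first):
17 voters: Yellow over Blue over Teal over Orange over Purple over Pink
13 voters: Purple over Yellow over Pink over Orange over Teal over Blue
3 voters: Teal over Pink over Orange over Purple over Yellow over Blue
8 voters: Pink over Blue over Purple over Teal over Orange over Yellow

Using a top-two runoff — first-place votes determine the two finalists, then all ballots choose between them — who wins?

Round 1 first-place votes: Teal 3, Yellow 17, Blue 0, Purple 13, Pink 8, Orange 0. Yellow and Purple advance.
Runoff: Yellow is ranked above Purple on 17 ballots, Purple above Yellow on 24.

Purple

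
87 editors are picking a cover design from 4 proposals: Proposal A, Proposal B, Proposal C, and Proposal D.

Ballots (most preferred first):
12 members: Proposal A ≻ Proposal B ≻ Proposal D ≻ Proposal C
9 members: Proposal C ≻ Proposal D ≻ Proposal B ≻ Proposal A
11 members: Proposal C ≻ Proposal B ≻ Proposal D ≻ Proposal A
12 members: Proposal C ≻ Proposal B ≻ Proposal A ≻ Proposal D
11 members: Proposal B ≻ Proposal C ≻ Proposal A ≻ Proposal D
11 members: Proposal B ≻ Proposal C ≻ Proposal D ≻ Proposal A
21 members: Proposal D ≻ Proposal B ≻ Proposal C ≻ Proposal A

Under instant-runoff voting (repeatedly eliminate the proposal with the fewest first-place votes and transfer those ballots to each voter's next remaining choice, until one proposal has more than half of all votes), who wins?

Proposal B

Round 1: Proposal A 12, Proposal B 22, Proposal C 32, Proposal D 21. Proposal A eliminated.
Round 2: Proposal B 34, Proposal C 32, Proposal D 21. Proposal D eliminated.
Round 3: Proposal B 55, Proposal C 32. Proposal B has a majority (≥44).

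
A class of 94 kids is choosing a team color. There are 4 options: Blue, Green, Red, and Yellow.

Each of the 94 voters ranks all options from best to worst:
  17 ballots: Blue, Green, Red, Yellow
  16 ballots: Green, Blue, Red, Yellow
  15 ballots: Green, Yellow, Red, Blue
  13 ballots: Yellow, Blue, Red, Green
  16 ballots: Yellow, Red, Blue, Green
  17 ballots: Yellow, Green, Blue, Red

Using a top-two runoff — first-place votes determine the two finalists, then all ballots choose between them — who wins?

Round 1 first-place votes: Blue 17, Green 31, Red 0, Yellow 46. Yellow and Green advance.
Runoff: Yellow is ranked above Green on 46 ballots, Green above Yellow on 48.

Green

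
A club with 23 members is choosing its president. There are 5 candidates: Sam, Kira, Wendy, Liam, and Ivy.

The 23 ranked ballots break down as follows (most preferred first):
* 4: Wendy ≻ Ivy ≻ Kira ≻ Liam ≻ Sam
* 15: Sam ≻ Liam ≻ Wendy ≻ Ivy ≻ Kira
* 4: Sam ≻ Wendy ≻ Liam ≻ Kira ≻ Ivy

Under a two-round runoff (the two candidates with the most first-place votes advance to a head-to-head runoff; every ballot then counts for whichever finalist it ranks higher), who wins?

Round 1 first-place votes: Sam 19, Kira 0, Wendy 4, Liam 0, Ivy 0. Sam and Wendy advance.
Runoff: Sam is ranked above Wendy on 19 ballots, Wendy above Sam on 4.

Sam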